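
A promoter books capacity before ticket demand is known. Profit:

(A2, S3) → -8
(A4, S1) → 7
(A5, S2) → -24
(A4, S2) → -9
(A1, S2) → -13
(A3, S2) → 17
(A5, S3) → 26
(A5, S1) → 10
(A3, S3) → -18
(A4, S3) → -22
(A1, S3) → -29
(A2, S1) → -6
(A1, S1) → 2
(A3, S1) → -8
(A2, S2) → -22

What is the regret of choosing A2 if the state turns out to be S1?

Best payoff under S1 is 10.
Regret = 10 − (-6) = 16.

16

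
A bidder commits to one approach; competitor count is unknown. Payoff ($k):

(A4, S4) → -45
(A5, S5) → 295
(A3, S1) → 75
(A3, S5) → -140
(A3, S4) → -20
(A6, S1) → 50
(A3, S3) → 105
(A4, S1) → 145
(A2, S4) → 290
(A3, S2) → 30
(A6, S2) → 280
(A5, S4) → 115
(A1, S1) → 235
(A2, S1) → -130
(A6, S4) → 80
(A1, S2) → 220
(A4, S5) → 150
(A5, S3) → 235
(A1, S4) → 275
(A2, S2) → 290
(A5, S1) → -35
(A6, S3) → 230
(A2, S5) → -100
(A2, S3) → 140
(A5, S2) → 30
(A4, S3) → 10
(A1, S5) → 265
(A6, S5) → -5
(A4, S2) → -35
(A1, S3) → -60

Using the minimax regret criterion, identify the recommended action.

A5

Column bests: S1=235, S2=290, S3=235, S4=290, S5=295.
A1 regrets: 0, 70, 295, 15, 30 → max 295
A2 regrets: 365, 0, 95, 0, 395 → max 395
A3 regrets: 160, 260, 130, 310, 435 → max 435
A4 regrets: 90, 325, 225, 335, 145 → max 335
A5 regrets: 270, 260, 0, 175, 0 → max 270
A6 regrets: 185, 10, 5, 210, 300 → max 300
Smallest max regret = 270 → A5.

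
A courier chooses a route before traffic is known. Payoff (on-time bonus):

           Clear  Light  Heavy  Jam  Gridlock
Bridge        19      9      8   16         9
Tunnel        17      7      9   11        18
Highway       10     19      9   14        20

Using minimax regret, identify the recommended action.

Highway

Column bests: Clear=19, Light=19, Heavy=9, Jam=16, Gridlock=20.
Bridge regrets: 0, 10, 1, 0, 11 → max 11
Tunnel regrets: 2, 12, 0, 5, 2 → max 12
Highway regrets: 9, 0, 0, 2, 0 → max 9
Smallest max regret = 9 → Highway.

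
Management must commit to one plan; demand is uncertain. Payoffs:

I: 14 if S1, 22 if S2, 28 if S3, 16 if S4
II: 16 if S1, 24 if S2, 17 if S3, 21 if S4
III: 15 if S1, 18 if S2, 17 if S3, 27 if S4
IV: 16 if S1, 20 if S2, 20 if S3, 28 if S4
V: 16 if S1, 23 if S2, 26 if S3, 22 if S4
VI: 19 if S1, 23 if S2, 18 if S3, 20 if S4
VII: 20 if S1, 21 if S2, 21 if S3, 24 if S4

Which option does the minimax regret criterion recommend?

Column bests: S1=20, S2=24, S3=28, S4=28.
I regrets: 6, 2, 0, 12 → max 12
II regrets: 4, 0, 11, 7 → max 11
III regrets: 5, 6, 11, 1 → max 11
IV regrets: 4, 4, 8, 0 → max 8
V regrets: 4, 1, 2, 6 → max 6
VI regrets: 1, 1, 10, 8 → max 10
VII regrets: 0, 3, 7, 4 → max 7
Smallest max regret = 6 → V.

V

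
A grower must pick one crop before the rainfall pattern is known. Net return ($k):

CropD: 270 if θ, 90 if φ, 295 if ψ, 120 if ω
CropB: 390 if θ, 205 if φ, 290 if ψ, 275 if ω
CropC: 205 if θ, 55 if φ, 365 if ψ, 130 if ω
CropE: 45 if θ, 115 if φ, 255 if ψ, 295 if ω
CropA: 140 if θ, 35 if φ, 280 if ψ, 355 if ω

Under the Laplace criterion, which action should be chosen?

Row averages: CropD=193.75, CropB=290, CropC=188.75, CropE=177.5, CropA=202.5
Highest average = 290 → CropB.

CropB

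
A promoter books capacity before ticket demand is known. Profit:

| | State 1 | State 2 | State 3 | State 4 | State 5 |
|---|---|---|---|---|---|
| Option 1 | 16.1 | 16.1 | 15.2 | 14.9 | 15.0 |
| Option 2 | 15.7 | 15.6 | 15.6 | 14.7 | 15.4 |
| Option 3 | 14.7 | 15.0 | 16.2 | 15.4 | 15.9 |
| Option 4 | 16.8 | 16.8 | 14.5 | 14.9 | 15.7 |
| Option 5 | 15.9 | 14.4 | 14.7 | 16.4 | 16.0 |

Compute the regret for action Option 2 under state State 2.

1.2

Best payoff under State 2 is 16.8.
Regret = 16.8 − 15.6 = 1.2.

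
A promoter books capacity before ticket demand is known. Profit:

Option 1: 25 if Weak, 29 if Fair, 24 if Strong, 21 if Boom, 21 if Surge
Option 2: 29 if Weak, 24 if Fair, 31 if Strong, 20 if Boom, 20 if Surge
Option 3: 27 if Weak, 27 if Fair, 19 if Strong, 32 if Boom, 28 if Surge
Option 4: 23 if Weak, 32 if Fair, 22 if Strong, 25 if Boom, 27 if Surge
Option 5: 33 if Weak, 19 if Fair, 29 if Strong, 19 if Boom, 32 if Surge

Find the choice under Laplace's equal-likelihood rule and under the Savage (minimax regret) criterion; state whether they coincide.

Row averages: Option 1=24, Option 2=24.8, Option 3=26.6, Option 4=25.8, Option 5=26.4
Highest average = 26.6 → Option 3.
Column bests: Weak=33, Fair=32, Strong=31, Boom=32, Surge=32.
Option 1 regrets: 8, 3, 7, 11, 11 → max 11
Option 2 regrets: 4, 8, 0, 12, 12 → max 12
Option 3 regrets: 6, 5, 12, 0, 4 → max 12
Option 4 regrets: 10, 0, 9, 7, 5 → max 10
Option 5 regrets: 0, 13, 2, 13, 0 → max 13
Smallest max regret = 10 → Option 4.

laplace → Option 3; minimax regret → Option 4 (disagree)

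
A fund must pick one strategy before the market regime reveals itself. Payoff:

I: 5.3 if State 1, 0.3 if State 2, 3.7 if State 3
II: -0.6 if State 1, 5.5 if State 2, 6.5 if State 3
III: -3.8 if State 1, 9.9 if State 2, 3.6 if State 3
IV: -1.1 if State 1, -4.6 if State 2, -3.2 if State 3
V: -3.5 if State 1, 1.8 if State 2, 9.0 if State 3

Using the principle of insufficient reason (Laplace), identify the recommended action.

Row averages: I=3.1, II=3.8, III=97/30, IV=-89/30, V=73/30
Highest average = 3.8 → II.

II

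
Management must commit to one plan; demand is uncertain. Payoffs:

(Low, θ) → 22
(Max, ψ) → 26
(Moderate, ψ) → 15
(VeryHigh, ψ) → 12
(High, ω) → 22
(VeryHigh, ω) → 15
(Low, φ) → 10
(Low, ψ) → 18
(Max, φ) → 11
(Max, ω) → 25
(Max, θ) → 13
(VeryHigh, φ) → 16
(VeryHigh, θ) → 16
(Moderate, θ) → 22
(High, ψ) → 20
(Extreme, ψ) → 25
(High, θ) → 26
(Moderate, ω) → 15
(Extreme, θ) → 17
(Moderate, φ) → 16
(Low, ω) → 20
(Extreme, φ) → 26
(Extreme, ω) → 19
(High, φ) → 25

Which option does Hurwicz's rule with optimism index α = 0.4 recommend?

High

Low: 0.4·22 + 0.6·10 = 14.8
Moderate: 0.4·22 + 0.6·15 = 17.8
High: 0.4·26 + 0.6·20 = 22.4
VeryHigh: 0.4·16 + 0.6·12 = 13.6
Extreme: 0.4·26 + 0.6·17 = 20.6
Max: 0.4·26 + 0.6·11 = 17
Highest Hurwicz score = 22.4 → High.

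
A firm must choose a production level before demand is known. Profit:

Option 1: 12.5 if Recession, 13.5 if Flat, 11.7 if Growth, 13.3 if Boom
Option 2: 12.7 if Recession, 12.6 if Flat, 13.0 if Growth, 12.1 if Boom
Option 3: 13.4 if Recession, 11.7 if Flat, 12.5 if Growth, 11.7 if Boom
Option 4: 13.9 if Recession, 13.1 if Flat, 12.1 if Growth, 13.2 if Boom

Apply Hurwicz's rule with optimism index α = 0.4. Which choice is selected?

Option 4

Option 1: 0.4·13.5 + 0.6·11.7 = 12.42
Option 2: 0.4·13.0 + 0.6·12.1 = 12.46
Option 3: 0.4·13.4 + 0.6·11.7 = 12.38
Option 4: 0.4·13.9 + 0.6·12.1 = 12.82
Highest Hurwicz score = 12.82 → Option 4.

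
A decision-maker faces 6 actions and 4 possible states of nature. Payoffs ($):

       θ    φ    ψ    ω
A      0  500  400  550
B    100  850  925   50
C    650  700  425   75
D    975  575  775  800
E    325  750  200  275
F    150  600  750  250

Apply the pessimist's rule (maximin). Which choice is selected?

D

Row minima: A=0, B=50, C=75, D=575, E=200, F=150
Best worst-case = 575 → D.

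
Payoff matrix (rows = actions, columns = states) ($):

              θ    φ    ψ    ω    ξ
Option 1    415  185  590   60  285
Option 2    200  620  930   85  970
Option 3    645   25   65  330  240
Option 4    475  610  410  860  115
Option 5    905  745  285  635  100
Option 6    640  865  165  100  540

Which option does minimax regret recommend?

Option 6

Column bests: θ=905, φ=865, ψ=930, ω=860, ξ=970.
Option 1 regrets: 490, 680, 340, 800, 685 → max 800
Option 2 regrets: 705, 245, 0, 775, 0 → max 775
Option 3 regrets: 260, 840, 865, 530, 730 → max 865
Option 4 regrets: 430, 255, 520, 0, 855 → max 855
Option 5 regrets: 0, 120, 645, 225, 870 → max 870
Option 6 regrets: 265, 0, 765, 760, 430 → max 765
Smallest max regret = 765 → Option 6.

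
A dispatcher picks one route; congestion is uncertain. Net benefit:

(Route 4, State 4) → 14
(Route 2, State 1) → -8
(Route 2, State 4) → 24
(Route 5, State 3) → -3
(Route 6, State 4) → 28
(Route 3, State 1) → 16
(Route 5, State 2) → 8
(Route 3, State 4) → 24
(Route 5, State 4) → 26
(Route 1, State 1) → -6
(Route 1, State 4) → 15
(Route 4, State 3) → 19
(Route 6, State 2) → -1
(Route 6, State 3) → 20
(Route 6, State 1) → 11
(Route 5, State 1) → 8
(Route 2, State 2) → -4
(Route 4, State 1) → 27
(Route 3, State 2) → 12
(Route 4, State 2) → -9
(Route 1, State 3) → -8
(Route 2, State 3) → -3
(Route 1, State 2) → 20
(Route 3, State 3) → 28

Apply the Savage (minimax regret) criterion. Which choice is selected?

Column bests: State 1=27, State 2=20, State 3=28, State 4=28.
Route 1 regrets: 33, 0, 36, 13 → max 36
Route 2 regrets: 35, 24, 31, 4 → max 35
Route 3 regrets: 11, 8, 0, 4 → max 11
Route 4 regrets: 0, 29, 9, 14 → max 29
Route 5 regrets: 19, 12, 31, 2 → max 31
Route 6 regrets: 16, 21, 8, 0 → max 21
Smallest max regret = 11 → Route 3.

Route 3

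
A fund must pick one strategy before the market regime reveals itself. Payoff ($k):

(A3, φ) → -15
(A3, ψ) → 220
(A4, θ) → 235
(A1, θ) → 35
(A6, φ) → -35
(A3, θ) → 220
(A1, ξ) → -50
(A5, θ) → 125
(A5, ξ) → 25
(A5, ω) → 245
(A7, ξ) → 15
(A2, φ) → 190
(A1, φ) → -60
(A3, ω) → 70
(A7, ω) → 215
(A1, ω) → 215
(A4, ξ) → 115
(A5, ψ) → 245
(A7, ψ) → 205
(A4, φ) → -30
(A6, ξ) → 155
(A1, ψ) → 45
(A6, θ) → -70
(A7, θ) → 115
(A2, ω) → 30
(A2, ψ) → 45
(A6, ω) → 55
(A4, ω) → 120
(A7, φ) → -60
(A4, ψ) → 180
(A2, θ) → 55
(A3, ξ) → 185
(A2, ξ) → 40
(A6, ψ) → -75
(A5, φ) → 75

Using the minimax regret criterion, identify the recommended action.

A5

Column bests: θ=235, φ=190, ψ=245, ω=245, ξ=185.
A1 regrets: 200, 250, 200, 30, 235 → max 250
A2 regrets: 180, 0, 200, 215, 145 → max 215
A3 regrets: 15, 205, 25, 175, 0 → max 205
A4 regrets: 0, 220, 65, 125, 70 → max 220
A5 regrets: 110, 115, 0, 0, 160 → max 160
A6 regrets: 305, 225, 320, 190, 30 → max 320
A7 regrets: 120, 250, 40, 30, 170 → max 250
Smallest max regret = 160 → A5.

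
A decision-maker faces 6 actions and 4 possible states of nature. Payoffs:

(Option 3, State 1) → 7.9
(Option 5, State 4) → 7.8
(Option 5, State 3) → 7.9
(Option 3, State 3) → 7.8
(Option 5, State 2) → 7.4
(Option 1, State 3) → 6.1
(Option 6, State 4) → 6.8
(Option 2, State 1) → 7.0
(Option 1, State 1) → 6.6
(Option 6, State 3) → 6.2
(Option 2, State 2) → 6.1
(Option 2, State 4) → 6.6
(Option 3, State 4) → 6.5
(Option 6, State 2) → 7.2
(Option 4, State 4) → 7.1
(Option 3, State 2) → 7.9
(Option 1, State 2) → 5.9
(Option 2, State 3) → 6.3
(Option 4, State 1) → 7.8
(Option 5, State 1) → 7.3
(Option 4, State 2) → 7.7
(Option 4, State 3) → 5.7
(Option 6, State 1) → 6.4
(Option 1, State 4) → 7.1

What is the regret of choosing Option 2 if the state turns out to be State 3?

Best payoff under State 3 is 7.9.
Regret = 7.9 − 6.3 = 1.6.

1.6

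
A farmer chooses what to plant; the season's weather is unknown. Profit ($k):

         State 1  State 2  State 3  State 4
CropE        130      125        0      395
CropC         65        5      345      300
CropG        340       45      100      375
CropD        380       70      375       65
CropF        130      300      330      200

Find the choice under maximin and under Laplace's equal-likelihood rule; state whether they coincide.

Row minima: CropE=0, CropC=5, CropG=45, CropD=65, CropF=130
Best worst-case = 130 → CropF.
Row averages: CropE=162.5, CropC=178.75, CropG=215, CropD=222.5, CropF=240
Highest average = 240 → CropF.

maximin → CropF; laplace → CropF (agree)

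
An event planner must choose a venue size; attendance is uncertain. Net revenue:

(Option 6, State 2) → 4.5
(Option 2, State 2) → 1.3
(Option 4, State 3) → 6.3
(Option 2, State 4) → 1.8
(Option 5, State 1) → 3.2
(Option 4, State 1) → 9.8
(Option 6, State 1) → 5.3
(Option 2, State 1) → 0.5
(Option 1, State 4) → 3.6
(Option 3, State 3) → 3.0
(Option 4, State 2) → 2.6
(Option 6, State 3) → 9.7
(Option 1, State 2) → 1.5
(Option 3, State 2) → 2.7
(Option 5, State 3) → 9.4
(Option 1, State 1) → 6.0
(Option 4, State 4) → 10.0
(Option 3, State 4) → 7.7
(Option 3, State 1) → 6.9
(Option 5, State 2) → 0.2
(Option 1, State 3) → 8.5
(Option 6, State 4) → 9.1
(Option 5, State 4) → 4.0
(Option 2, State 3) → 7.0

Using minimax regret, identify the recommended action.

Option 4

Column bests: State 1=9.8, State 2=4.5, State 3=9.7, State 4=10.0.
Option 1 regrets: 3.8, 3.0, 1.2, 6.4 → max 6.4
Option 2 regrets: 9.3, 3.2, 2.7, 8.2 → max 9.3
Option 3 regrets: 2.9, 1.8, 6.7, 2.3 → max 6.7
Option 4 regrets: 0.0, 1.9, 3.4, 0.0 → max 3.4
Option 5 regrets: 6.6, 4.3, 0.3, 6.0 → max 6.6
Option 6 regrets: 4.5, 0.0, 0.0, 0.9 → max 4.5
Smallest max regret = 3.4 → Option 4.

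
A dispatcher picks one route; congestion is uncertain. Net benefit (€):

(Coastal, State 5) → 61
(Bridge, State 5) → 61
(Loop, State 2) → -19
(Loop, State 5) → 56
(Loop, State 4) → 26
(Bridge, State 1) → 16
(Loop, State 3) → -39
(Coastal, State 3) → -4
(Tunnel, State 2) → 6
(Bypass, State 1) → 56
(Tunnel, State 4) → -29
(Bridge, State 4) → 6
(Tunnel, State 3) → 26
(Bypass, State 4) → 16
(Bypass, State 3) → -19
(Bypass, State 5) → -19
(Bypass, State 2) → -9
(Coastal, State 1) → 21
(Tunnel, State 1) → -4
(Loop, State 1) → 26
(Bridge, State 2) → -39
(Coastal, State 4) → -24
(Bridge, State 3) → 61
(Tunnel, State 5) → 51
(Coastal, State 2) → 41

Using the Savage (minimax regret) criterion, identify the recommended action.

Column bests: State 1=56, State 2=41, State 3=61, State 4=26, State 5=61.
Coastal regrets: 35, 0, 65, 50, 0 → max 65
Loop regrets: 30, 60, 100, 0, 5 → max 100
Bypass regrets: 0, 50, 80, 10, 80 → max 80
Bridge regrets: 40, 80, 0, 20, 0 → max 80
Tunnel regrets: 60, 35, 35, 55, 10 → max 60
Smallest max regret = 60 → Tunnel.

Tunnel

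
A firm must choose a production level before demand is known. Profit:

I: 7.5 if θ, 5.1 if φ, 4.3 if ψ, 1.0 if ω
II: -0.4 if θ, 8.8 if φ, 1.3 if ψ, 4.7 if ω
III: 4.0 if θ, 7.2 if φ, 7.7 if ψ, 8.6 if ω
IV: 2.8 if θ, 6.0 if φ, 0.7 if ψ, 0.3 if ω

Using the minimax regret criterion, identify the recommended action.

Column bests: θ=7.5, φ=8.8, ψ=7.7, ω=8.6.
I regrets: 0.0, 3.7, 3.4, 7.6 → max 7.6
II regrets: 7.9, 0.0, 6.4, 3.9 → max 7.9
III regrets: 3.5, 1.6, 0.0, 0.0 → max 3.5
IV regrets: 4.7, 2.8, 7.0, 8.3 → max 8.3
Smallest max regret = 3.5 → III.

III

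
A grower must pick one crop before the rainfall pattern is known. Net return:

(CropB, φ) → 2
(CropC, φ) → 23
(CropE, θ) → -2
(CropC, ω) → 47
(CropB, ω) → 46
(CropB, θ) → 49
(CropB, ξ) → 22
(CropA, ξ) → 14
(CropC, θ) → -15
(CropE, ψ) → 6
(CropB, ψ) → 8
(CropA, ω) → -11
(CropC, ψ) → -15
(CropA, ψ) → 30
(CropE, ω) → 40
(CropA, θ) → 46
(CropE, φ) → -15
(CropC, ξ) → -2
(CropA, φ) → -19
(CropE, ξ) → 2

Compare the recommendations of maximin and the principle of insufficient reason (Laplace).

Row minima: CropB=2, CropC=-15, CropE=-15, CropA=-19
Best worst-case = 2 → CropB.
Row averages: CropB=25.4, CropC=7.6, CropE=6.2, CropA=12
Highest average = 25.4 → CropB.

maximin → CropB; laplace → CropB (agree)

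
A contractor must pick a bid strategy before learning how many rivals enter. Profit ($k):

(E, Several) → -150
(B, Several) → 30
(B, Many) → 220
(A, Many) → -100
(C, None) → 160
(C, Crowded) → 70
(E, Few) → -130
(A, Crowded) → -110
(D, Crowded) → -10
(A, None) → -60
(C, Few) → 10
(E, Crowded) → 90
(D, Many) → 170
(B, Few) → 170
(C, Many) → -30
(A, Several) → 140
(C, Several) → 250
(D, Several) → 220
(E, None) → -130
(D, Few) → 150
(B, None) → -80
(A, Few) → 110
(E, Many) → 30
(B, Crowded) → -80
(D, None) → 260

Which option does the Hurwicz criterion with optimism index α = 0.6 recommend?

D

A: 0.6·140 + 0.4·(-110) = 40
B: 0.6·220 + 0.4·(-80) = 100
C: 0.6·250 + 0.4·(-30) = 138
D: 0.6·260 + 0.4·(-10) = 152
E: 0.6·90 + 0.4·(-150) = -6
Highest Hurwicz score = 152 → D.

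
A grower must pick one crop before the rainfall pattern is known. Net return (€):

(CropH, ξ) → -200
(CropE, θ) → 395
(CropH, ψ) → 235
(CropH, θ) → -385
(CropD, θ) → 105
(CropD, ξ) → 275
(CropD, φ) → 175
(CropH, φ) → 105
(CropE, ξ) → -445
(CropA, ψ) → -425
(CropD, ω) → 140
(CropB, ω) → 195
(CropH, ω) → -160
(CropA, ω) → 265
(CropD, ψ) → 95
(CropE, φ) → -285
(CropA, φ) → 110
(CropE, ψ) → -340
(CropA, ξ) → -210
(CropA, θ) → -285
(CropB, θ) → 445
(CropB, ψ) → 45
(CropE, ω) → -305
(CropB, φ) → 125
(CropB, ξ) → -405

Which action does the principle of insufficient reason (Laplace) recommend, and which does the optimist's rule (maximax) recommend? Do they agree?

laplace → CropD; maximax → CropB (disagree)

Row averages: CropH=-81, CropA=-109, CropB=81, CropE=-196, CropD=158
Highest average = 158 → CropD.
Row maxima: CropH=235, CropA=265, CropB=445, CropE=395, CropD=275
Best best-case = 445 → CropB.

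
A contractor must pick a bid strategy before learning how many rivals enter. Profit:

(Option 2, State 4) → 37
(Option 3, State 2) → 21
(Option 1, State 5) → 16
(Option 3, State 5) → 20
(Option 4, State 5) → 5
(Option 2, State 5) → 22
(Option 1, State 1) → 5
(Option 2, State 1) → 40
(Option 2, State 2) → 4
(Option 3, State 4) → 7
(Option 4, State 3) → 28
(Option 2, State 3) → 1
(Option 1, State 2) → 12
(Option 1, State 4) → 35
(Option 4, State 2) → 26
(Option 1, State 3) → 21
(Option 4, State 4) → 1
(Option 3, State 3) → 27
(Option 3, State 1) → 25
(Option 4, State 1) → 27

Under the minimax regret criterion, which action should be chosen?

Column bests: State 1=40, State 2=26, State 3=28, State 4=37, State 5=22.
Option 1 regrets: 35, 14, 7, 2, 6 → max 35
Option 2 regrets: 0, 22, 27, 0, 0 → max 27
Option 3 regrets: 15, 5, 1, 30, 2 → max 30
Option 4 regrets: 13, 0, 0, 36, 17 → max 36
Smallest max regret = 27 → Option 2.

Option 2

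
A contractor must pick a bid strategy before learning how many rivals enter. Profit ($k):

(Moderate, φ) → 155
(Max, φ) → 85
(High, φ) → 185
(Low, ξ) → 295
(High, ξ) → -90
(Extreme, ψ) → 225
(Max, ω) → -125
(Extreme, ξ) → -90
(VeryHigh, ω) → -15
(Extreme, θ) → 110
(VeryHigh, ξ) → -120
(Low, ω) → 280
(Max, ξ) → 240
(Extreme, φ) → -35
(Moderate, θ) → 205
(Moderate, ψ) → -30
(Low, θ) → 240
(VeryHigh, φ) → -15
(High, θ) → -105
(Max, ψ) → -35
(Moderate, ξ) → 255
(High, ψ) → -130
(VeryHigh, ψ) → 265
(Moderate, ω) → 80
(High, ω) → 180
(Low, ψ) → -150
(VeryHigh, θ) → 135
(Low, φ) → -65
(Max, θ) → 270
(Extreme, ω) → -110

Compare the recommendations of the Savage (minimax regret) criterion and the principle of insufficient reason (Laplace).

minimax regret → Moderate; laplace → Moderate (agree)

Column bests: θ=270, φ=185, ψ=265, ω=280, ξ=295.
Low regrets: 30, 250, 415, 0, 0 → max 415
Moderate regrets: 65, 30, 295, 200, 40 → max 295
High regrets: 375, 0, 395, 100, 385 → max 395
VeryHigh regrets: 135, 200, 0, 295, 415 → max 415
Extreme regrets: 160, 220, 40, 390, 385 → max 390
Max regrets: 0, 100, 300, 405, 55 → max 405
Smallest max regret = 295 → Moderate.
Row averages: Low=120, Moderate=133, High=8, VeryHigh=50, Extreme=20, Max=87
Highest average = 133 → Moderate.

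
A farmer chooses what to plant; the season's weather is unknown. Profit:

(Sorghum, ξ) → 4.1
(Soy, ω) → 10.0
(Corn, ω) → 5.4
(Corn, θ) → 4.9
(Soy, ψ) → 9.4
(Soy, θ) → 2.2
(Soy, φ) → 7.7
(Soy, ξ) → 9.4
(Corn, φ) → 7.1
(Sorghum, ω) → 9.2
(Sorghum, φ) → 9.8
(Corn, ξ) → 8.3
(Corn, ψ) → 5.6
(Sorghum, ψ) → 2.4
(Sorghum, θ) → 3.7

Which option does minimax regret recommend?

Soy

Column bests: θ=4.9, φ=9.8, ψ=9.4, ω=10.0, ξ=9.4.
Corn regrets: 0.0, 2.7, 3.8, 4.6, 1.1 → max 4.6
Soy regrets: 2.7, 2.1, 0.0, 0.0, 0.0 → max 2.7
Sorghum regrets: 1.2, 0.0, 7.0, 0.8, 5.3 → max 7.0
Smallest max regret = 2.7 → Soy.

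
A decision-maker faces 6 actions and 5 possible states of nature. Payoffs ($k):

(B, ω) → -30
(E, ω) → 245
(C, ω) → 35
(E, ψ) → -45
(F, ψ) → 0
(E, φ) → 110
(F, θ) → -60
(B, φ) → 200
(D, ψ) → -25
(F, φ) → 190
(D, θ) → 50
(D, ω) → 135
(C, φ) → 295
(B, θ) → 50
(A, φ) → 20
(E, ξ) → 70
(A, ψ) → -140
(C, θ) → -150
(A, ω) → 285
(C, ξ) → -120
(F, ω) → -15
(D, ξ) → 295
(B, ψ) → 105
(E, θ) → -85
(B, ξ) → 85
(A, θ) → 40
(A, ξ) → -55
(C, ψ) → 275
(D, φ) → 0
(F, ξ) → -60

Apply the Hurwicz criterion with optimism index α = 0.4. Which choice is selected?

D

A: 0.4·285 + 0.6·(-140) = 30
B: 0.4·200 + 0.6·(-30) = 62
C: 0.4·295 + 0.6·(-150) = 28
D: 0.4·295 + 0.6·(-25) = 103
E: 0.4·245 + 0.6·(-85) = 47
F: 0.4·190 + 0.6·(-60) = 40
Highest Hurwicz score = 103 → D.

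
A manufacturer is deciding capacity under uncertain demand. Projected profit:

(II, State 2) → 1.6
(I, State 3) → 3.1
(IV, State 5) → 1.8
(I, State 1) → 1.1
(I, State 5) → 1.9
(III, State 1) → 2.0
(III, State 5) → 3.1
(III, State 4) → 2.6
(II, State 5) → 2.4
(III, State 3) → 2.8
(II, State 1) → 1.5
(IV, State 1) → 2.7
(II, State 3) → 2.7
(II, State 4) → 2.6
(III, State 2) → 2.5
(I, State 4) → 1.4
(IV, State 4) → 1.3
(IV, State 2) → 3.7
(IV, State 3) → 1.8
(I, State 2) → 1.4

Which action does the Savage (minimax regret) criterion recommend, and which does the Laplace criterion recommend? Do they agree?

Column bests: State 1=2.7, State 2=3.7, State 3=3.1, State 4=2.6, State 5=3.1.
I regrets: 1.6, 2.3, 0.0, 1.2, 1.2 → max 2.3
II regrets: 1.2, 2.1, 0.4, 0.0, 0.7 → max 2.1
III regrets: 0.7, 1.2, 0.3, 0.0, 0.0 → max 1.2
IV regrets: 0.0, 0.0, 1.3, 1.3, 1.3 → max 1.3
Smallest max regret = 1.2 → III.
Row averages: I=1.78, II=2.16, III=2.6, IV=2.26
Highest average = 2.6 → III.

minimax regret → III; laplace → III (agree)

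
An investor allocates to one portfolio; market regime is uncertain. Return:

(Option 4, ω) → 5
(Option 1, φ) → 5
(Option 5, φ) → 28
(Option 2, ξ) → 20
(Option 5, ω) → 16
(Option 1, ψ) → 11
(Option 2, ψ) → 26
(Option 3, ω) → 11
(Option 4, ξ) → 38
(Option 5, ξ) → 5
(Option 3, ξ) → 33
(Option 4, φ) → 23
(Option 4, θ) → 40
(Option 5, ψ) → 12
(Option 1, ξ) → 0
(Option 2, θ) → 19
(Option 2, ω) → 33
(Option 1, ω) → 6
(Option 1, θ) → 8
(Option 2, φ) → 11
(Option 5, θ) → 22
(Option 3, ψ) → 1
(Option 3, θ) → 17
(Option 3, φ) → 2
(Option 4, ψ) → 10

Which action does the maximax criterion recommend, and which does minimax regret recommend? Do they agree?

maximax → Option 4; minimax regret → Option 2 (disagree)

Row maxima: Option 1=11, Option 2=33, Option 3=33, Option 4=40, Option 5=28
Best best-case = 40 → Option 4.
Column bests: θ=40, φ=28, ψ=26, ω=33, ξ=38.
Option 1 regrets: 32, 23, 15, 27, 38 → max 38
Option 2 regrets: 21, 17, 0, 0, 18 → max 21
Option 3 regrets: 23, 26, 25, 22, 5 → max 26
Option 4 regrets: 0, 5, 16, 28, 0 → max 28
Option 5 regrets: 18, 0, 14, 17, 33 → max 33
Smallest max regret = 21 → Option 2.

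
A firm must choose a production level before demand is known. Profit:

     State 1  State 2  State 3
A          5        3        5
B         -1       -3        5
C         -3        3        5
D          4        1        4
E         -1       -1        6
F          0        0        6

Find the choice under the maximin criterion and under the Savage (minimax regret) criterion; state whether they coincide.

Row minima: A=3, B=-3, C=-3, D=1, E=-1, F=0
Best worst-case = 3 → A.
Column bests: State 1=5, State 2=3, State 3=6.
A regrets: 0, 0, 1 → max 1
B regrets: 6, 6, 1 → max 6
C regrets: 8, 0, 1 → max 8
D regrets: 1, 2, 2 → max 2
E regrets: 6, 4, 0 → max 6
F regrets: 5, 3, 0 → max 5
Smallest max regret = 1 → A.

maximin → A; minimax regret → A (agree)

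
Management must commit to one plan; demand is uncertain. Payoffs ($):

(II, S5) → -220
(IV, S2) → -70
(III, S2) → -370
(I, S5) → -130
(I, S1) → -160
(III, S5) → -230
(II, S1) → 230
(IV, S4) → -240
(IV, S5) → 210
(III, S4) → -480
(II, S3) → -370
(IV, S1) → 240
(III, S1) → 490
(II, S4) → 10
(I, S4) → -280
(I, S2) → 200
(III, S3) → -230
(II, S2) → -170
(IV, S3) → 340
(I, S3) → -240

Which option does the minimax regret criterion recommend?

Column bests: S1=490, S2=200, S3=340, S4=10, S5=210.
I regrets: 650, 0, 580, 290, 340 → max 650
II regrets: 260, 370, 710, 0, 430 → max 710
III regrets: 0, 570, 570, 490, 440 → max 570
IV regrets: 250, 270, 0, 250, 0 → max 270
Smallest max regret = 270 → IV.

IV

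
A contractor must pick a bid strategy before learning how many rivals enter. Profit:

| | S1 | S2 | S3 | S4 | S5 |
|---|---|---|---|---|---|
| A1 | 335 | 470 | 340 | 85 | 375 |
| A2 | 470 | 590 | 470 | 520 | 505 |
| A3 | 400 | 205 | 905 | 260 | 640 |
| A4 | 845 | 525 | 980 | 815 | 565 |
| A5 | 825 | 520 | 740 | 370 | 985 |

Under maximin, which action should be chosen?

Row minima: A1=85, A2=470, A3=205, A4=525, A5=370
Best worst-case = 525 → A4.

A4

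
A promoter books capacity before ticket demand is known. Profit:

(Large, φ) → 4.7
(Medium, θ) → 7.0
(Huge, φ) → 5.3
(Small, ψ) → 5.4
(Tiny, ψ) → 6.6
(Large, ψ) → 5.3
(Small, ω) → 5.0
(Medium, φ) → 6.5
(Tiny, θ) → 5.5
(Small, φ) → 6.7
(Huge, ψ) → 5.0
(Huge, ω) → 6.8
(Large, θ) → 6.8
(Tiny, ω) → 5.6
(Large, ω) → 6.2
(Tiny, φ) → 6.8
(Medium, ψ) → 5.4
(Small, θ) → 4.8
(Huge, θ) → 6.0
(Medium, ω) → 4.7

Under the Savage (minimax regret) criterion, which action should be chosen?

Tiny

Column bests: θ=7.0, φ=6.8, ψ=6.6, ω=6.8.
Tiny regrets: 1.5, 0.0, 0.0, 1.2 → max 1.5
Small regrets: 2.2, 0.1, 1.2, 1.8 → max 2.2
Medium regrets: 0.0, 0.3, 1.2, 2.1 → max 2.1
Large regrets: 0.2, 2.1, 1.3, 0.6 → max 2.1
Huge regrets: 1.0, 1.5, 1.6, 0.0 → max 1.6
Smallest max regret = 1.5 → Tiny.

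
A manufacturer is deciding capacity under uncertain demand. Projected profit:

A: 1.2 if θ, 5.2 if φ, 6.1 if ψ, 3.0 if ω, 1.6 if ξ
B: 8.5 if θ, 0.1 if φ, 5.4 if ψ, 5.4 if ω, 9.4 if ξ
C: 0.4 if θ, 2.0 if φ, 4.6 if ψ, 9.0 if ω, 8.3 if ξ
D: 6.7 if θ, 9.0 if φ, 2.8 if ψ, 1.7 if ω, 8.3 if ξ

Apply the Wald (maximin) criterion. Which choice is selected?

D

Row minima: A=1.2, B=0.1, C=0.4, D=1.7
Best worst-case = 1.7 → D.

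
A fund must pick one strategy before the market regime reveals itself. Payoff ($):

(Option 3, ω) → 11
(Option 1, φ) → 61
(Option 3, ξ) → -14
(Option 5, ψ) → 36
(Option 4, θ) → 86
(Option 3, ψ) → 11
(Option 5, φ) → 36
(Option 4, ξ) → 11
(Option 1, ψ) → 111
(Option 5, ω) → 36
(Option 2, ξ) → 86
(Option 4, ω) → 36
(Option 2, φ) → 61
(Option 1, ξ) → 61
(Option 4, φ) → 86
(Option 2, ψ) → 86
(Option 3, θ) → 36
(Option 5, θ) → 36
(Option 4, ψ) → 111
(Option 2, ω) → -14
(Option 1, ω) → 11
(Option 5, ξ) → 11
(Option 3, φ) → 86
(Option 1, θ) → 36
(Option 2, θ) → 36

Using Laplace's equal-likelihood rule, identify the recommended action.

Option 4

Row averages: Option 1=56, Option 2=51, Option 3=26, Option 4=66, Option 5=31
Highest average = 66 → Option 4.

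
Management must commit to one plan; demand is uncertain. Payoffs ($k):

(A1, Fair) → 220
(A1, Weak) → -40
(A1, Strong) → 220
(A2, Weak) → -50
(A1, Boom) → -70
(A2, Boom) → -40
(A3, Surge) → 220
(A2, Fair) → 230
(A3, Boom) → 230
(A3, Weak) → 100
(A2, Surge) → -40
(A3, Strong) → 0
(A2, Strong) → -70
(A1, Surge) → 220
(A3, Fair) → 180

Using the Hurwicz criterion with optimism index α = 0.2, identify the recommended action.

A1: 0.2·220 + 0.8·(-70) = -12
A2: 0.2·230 + 0.8·(-70) = -10
A3: 0.2·230 + 0.8·0 = 46
Highest Hurwicz score = 46 → A3.

A3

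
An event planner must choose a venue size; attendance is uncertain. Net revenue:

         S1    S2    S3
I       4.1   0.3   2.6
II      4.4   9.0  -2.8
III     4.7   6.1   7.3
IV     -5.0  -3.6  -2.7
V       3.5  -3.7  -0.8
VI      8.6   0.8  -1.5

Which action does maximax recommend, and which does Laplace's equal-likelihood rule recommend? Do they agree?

maximax → II; laplace → III (disagree)

Row maxima: I=4.1, II=9.0, III=7.3, IV=-2.7, V=3.5, VI=8.6
Best best-case = 9.0 → II.
Row averages: I=7/3, II=53/15, III=181/30, IV=-113/30, V=-1/3, VI=79/30
Highest average = 181/30 → III.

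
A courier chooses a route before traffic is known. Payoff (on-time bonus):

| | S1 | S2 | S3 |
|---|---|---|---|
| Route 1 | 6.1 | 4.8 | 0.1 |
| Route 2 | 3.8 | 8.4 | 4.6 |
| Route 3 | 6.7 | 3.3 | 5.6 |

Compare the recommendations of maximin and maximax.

Row minima: Route 1=0.1, Route 2=3.8, Route 3=3.3
Best worst-case = 3.8 → Route 2.
Row maxima: Route 1=6.1, Route 2=8.4, Route 3=6.7
Best best-case = 8.4 → Route 2.

maximin → Route 2; maximax → Route 2 (agree)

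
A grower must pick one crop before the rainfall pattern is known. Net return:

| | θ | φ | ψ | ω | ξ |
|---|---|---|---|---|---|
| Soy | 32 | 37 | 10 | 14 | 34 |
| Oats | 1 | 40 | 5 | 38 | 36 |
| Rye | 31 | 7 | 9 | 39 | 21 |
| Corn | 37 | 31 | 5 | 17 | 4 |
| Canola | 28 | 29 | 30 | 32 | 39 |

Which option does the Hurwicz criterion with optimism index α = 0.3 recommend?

Canola

Soy: 0.3·37 + 0.7·10 = 18.1
Oats: 0.3·40 + 0.7·1 = 12.7
Rye: 0.3·39 + 0.7·7 = 16.6
Corn: 0.3·37 + 0.7·4 = 13.9
Canola: 0.3·39 + 0.7·28 = 31.3
Highest Hurwicz score = 31.3 → Canola.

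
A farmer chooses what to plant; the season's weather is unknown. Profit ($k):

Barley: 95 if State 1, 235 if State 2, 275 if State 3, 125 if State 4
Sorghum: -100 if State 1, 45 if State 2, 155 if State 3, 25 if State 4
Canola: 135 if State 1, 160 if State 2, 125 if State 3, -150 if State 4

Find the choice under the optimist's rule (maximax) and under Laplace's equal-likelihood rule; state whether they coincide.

maximax → Barley; laplace → Barley (agree)

Row maxima: Barley=275, Sorghum=155, Canola=160
Best best-case = 275 → Barley.
Row averages: Barley=182.5, Sorghum=31.25, Canola=67.5
Highest average = 182.5 → Barley.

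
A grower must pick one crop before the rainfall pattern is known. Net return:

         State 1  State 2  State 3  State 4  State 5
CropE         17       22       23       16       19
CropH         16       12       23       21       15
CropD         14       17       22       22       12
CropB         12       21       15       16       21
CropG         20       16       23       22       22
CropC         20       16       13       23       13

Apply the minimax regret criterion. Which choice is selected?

CropG

Column bests: State 1=20, State 2=22, State 3=23, State 4=23, State 5=22.
CropE regrets: 3, 0, 0, 7, 3 → max 7
CropH regrets: 4, 10, 0, 2, 7 → max 10
CropD regrets: 6, 5, 1, 1, 10 → max 10
CropB regrets: 8, 1, 8, 7, 1 → max 8
CropG regrets: 0, 6, 0, 1, 0 → max 6
CropC regrets: 0, 6, 10, 0, 9 → max 10
Smallest max regret = 6 → CropG.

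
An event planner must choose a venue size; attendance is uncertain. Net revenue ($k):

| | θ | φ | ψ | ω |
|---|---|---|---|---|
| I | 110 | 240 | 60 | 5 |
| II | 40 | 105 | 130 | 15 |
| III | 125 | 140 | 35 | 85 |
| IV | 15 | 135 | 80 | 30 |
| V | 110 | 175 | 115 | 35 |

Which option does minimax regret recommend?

V

Column bests: θ=125, φ=240, ψ=130, ω=85.
I regrets: 15, 0, 70, 80 → max 80
II regrets: 85, 135, 0, 70 → max 135
III regrets: 0, 100, 95, 0 → max 100
IV regrets: 110, 105, 50, 55 → max 110
V regrets: 15, 65, 15, 50 → max 65
Smallest max regret = 65 → V.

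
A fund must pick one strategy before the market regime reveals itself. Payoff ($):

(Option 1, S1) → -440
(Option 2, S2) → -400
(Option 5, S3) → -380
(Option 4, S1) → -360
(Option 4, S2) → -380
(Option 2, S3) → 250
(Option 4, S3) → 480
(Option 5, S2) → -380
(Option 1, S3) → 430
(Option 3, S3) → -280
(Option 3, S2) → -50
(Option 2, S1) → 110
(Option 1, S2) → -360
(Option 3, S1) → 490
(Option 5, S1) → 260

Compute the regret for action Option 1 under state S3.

50

Best payoff under S3 is 480.
Regret = 480 − 430 = 50.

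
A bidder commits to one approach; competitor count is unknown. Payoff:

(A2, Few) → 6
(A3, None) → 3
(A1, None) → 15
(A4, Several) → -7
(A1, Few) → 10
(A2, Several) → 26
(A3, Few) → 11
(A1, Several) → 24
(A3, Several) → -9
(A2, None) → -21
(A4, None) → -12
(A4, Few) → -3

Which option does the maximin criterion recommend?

Row minima: A1=10, A2=-21, A3=-9, A4=-12
Best worst-case = 10 → A1.

A1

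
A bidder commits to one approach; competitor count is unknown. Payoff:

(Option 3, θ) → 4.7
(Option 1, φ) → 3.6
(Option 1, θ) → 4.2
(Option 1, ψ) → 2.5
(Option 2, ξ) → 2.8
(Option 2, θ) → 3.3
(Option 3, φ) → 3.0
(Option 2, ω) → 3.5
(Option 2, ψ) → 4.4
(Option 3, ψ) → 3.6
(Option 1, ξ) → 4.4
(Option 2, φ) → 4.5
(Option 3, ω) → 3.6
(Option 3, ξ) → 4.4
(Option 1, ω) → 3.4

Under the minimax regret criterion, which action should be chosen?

Option 3

Column bests: θ=4.7, φ=4.5, ψ=4.4, ω=3.6, ξ=4.4.
Option 1 regrets: 0.5, 0.9, 1.9, 0.2, 0.0 → max 1.9
Option 2 regrets: 1.4, 0.0, 0.0, 0.1, 1.6 → max 1.6
Option 3 regrets: 0.0, 1.5, 0.8, 0.0, 0.0 → max 1.5
Smallest max regret = 1.5 → Option 3.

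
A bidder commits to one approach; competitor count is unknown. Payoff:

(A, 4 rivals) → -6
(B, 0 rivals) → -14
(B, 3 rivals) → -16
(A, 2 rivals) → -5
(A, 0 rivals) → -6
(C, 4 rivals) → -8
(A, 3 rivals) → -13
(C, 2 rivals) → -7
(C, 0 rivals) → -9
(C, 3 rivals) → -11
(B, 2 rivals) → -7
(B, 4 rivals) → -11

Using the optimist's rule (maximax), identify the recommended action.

Row maxima: A=-5, B=-7, C=-7
Best best-case = -5 → A.

A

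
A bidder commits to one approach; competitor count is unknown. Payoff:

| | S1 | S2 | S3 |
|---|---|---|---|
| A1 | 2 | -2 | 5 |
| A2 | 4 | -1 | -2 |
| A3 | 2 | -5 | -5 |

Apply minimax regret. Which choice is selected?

Column bests: S1=4, S2=-1, S3=5.
A1 regrets: 2, 1, 0 → max 2
A2 regrets: 0, 0, 7 → max 7
A3 regrets: 2, 4, 10 → max 10
Smallest max regret = 2 → A1.

A1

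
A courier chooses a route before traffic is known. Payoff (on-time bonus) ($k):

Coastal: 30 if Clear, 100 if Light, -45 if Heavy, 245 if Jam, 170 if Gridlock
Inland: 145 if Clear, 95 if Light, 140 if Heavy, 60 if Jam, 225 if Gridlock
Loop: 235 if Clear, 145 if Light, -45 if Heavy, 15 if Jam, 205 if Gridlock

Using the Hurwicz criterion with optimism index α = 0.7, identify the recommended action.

Coastal: 0.7·245 + 0.3·(-45) = 158
Inland: 0.7·225 + 0.3·60 = 175.5
Loop: 0.7·235 + 0.3·(-45) = 151
Highest Hurwicz score = 175.5 → Inland.

Inland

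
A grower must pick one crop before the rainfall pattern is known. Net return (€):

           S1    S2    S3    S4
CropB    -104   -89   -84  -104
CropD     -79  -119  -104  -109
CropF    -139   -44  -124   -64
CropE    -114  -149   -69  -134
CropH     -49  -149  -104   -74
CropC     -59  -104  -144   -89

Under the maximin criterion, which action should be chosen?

CropB

Row minima: CropB=-104, CropD=-119, CropF=-139, CropE=-149, CropH=-149, CropC=-144
Best worst-case = -104 → CropB.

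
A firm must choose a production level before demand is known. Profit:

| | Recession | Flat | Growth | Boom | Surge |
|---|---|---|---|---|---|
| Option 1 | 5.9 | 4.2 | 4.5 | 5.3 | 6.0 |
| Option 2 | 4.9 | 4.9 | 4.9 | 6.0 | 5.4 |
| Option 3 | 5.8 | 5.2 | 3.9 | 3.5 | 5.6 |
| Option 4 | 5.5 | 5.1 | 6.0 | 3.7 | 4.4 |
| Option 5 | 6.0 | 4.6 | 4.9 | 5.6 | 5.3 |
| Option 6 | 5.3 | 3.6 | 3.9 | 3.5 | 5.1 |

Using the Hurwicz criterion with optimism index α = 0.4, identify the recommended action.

Option 1: 0.4·6.0 + 0.6·4.2 = 4.92
Option 2: 0.4·6.0 + 0.6·4.9 = 5.34
Option 3: 0.4·5.8 + 0.6·3.5 = 4.42
Option 4: 0.4·6.0 + 0.6·3.7 = 4.62
Option 5: 0.4·6.0 + 0.6·4.6 = 5.16
Option 6: 0.4·5.3 + 0.6·3.5 = 4.22
Highest Hurwicz score = 5.34 → Option 2.

Option 2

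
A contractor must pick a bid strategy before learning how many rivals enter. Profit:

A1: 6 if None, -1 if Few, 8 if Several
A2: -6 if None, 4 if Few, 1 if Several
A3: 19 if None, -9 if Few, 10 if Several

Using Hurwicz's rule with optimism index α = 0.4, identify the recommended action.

A1: 0.4·8 + 0.6·(-1) = 2.6
A2: 0.4·4 + 0.6·(-6) = -2
A3: 0.4·19 + 0.6·(-9) = 2.2
Highest Hurwicz score = 2.6 → A1.

A1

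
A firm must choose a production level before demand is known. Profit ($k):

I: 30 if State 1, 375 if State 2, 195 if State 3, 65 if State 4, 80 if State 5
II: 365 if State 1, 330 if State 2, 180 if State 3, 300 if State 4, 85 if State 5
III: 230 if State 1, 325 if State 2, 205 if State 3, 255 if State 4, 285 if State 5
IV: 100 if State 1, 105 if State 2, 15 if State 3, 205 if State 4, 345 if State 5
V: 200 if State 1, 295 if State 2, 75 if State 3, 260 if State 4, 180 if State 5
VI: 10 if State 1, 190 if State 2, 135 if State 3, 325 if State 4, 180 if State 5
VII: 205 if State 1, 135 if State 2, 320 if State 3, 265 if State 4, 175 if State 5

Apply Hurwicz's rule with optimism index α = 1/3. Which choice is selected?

III

I: 1/3·375 + 2/3·30 = 145
II: 1/3·365 + 2/3·85 = 535/3
III: 1/3·325 + 2/3·205 = 245
IV: 1/3·345 + 2/3·15 = 125
V: 1/3·295 + 2/3·75 = 445/3
VI: 1/3·325 + 2/3·10 = 115
VII: 1/3·320 + 2/3·135 = 590/3
Highest Hurwicz score = 245 → III.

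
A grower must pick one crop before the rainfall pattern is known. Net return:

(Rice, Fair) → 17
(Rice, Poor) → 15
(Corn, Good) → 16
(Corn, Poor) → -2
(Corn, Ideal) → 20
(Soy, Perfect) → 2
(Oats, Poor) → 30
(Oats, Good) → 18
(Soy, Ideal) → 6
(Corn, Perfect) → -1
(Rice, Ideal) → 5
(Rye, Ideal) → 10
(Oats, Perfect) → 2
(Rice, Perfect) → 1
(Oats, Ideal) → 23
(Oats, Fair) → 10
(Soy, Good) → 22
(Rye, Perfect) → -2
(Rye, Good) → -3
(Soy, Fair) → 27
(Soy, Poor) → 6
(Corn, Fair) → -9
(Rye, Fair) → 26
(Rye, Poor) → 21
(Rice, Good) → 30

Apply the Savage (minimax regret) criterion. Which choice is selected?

Oats

Column bests: Poor=30, Fair=27, Good=30, Ideal=23, Perfect=2.
Soy regrets: 24, 0, 8, 17, 0 → max 24
Oats regrets: 0, 17, 12, 0, 0 → max 17
Corn regrets: 32, 36, 14, 3, 3 → max 36
Rice regrets: 15, 10, 0, 18, 1 → max 18
Rye regrets: 9, 1, 33, 13, 4 → max 33
Smallest max regret = 17 → Oats.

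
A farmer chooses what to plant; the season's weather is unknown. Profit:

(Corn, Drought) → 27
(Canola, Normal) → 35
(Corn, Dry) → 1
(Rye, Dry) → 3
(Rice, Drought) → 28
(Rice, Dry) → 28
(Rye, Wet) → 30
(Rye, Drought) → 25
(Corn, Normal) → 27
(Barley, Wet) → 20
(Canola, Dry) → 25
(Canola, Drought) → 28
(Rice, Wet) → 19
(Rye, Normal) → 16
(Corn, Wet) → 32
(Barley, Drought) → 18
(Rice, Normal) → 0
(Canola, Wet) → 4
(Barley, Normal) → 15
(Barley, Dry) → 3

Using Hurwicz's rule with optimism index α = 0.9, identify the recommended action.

Canola

Canola: 0.9·35 + 0.1·4 = 31.9
Rice: 0.9·28 + 0.1·0 = 25.2
Corn: 0.9·32 + 0.1·1 = 28.9
Barley: 0.9·20 + 0.1·3 = 18.3
Rye: 0.9·30 + 0.1·3 = 27.3
Highest Hurwicz score = 31.9 → Canola.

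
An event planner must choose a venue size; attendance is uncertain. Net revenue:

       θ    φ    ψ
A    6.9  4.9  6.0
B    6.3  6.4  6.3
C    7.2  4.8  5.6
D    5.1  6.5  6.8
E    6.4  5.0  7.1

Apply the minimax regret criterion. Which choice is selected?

Column bests: θ=7.2, φ=6.5, ψ=7.1.
A regrets: 0.3, 1.6, 1.1 → max 1.6
B regrets: 0.9, 0.1, 0.8 → max 0.9
C regrets: 0.0, 1.7, 1.5 → max 1.7
D regrets: 2.1, 0.0, 0.3 → max 2.1
E regrets: 0.8, 1.5, 0.0 → max 1.5
Smallest max regret = 0.9 → B.

B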